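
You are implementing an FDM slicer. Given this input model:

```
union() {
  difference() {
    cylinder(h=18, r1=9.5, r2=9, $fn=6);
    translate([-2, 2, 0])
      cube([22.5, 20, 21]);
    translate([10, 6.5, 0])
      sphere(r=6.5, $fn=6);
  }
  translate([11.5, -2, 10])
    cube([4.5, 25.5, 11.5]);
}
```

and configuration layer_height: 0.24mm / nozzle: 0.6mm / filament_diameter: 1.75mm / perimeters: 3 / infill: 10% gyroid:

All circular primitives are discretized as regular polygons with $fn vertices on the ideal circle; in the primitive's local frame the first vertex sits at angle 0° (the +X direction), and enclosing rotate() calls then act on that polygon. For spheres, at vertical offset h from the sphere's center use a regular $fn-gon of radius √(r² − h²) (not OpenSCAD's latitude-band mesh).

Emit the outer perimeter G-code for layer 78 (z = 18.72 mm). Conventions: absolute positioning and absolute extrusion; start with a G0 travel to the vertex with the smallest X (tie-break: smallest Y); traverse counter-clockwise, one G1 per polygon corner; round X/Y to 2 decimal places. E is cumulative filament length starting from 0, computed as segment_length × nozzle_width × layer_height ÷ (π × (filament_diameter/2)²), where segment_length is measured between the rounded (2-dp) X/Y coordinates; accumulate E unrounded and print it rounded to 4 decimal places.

At z = 18.72 mm: the cone is not intersected at this z (z outside [0, 18]); the 22.5×20 cube at (-2, 2) contributes its full rectangle; the sphere at (10, 6.5) is not intersected at this z (|z−center|=18.720 > r=6.5); Taking the first minus the rest: the first operand is absent here, so nothing remains; the cube at (11.5, -2) is present — its section is the full 4.5×25.5 rectangle; Combining (union): only the 4.5×25.5 cube at (11.5, -2) is present, so the union is just that shape — 1 connected region. The outline is a single polygon with 4 vertices. Extrusion per mm of travel: 0.6 × 0.24 / (π × 0.875²) = 0.059868. Accumulating E over each segment gives final E = 3.5921.

G0 X11.50 Y-2.00 Z18.72
G1 X16.00 Y-2.00 E0.2694
G1 X16.00 Y23.50 E1.7960
G1 X11.50 Y23.50 E2.0655
G1 X11.50 Y-2.00 E3.5921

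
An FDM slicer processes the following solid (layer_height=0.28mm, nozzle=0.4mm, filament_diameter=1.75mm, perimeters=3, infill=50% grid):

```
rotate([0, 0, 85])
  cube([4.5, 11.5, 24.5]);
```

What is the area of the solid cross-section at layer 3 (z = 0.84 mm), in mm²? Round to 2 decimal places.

51.75 mm²

At z = 0.84 mm: the cube is present — its section is the full 4.5×11.5 rectangle (area 51.75 mm²); (whole slice rotated 85° about Z — lengths, areas and connectivity unchanged). Overall, the cross-section is a single solid region. Net area = 51.75 mm².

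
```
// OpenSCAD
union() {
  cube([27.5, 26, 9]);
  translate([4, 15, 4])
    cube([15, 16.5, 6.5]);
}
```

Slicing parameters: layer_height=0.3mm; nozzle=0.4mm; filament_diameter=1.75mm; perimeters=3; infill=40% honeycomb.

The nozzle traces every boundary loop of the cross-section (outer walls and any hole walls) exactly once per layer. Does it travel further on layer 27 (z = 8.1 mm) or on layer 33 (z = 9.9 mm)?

Layer 27 (z = 8.1): the cube is present — its section is the full 27.5×26 rectangle (perimeter 107.00 mm); the cube at (4, 15) (footprint 15×16.5) is included at this height (perimeter 63.00 mm); Combining (union): the regions partially overlap (shared area 165.00 mm²), so the edge portions inside another operand are dropped and the merged outline is re-measured after clipping — boundary = 118.00 mm. So its perimeter = 118.00 mm. Layer 33 (z = 9.9): the cube is absent (z outside [0, 9]); the cube at (4, 15) (footprint 15×16.5) is included at this height (perimeter 63.00 mm); Merging all regions: only the 15×16.5 cube at (4, 15) is present, so the union is just that shape — boundary = 63.00 mm. So its perimeter = 63.00 mm. Layer 27 is larger (118.00 vs 63.00 mm).

layer 27 (z = 8.1 mm)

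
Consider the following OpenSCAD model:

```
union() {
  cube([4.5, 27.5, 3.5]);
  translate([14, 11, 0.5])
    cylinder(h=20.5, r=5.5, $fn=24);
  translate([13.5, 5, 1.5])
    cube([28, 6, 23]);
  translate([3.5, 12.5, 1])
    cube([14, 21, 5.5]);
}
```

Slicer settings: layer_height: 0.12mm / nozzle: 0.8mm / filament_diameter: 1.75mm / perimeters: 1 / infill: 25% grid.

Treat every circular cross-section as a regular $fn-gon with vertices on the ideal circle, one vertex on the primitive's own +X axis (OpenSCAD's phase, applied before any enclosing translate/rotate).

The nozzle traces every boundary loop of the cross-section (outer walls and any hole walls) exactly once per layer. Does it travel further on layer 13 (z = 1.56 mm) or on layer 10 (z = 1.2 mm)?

layer 13 (z = 1.56 mm)

Layer 13 (z = 1.56): the 4.5×27.5 cube contributes its full rectangle (perimeter 64.00 mm); the cylinder at (14, 11): section is a regular 24-gon, circumradius r=5.5 (perimeter = 2·24·5.500·sin(180°/24) = 34.46 mm); the 28×6 cube at (13.5, 5) contributes its full rectangle (perimeter 68.00 mm); the 14×21 cube at (3.5, 12.5) contributes its full rectangle (perimeter 70.00 mm); Taking the union: the regions partially overlap (shared area 69.09 mm²), so the edge portions inside another operand are dropped and the merged outline is re-measured after clipping — boundary = 161.52 mm. So its perimeter = 161.52 mm. Layer 10 (z = 1.2): the cube (footprint 4.5×27.5) is included at this height (perimeter 64.00 mm); the cylinder at (14, 11): section is a regular 24-gon, circumradius r=5.5 (perimeter = 2·24·5.500·sin(180°/24) = 34.46 mm); the cube at (13.5, 5) is absent (z outside [1.5, 24.5]); the cube at (3.5, 12.5) is present — its section is the full 14×21 rectangle (perimeter 70.00 mm); Combining (union): the regions partially overlap (shared area 42.87 mm²), so the edge portions inside another operand are dropped and the merged outline is re-measured after clipping — boundary = 114.08 mm. So its perimeter = 114.08 mm. Layer 13 is larger (161.52 vs 114.08 mm).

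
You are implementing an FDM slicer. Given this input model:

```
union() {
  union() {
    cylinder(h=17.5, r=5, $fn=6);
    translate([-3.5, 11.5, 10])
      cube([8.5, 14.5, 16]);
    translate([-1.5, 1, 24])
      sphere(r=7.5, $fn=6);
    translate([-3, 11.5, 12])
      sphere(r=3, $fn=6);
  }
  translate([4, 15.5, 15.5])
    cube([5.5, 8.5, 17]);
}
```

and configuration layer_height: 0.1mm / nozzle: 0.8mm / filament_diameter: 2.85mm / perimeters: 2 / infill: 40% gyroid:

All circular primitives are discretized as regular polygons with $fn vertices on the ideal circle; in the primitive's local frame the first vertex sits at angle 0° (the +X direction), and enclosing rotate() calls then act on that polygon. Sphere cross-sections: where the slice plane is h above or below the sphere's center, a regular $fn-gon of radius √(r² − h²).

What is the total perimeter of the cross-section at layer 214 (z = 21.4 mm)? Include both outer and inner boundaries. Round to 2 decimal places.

At z = 21.4 mm: the cylinder is absent (z outside [0, 17.5]); the cube at (-3.5, 11.5) is present — its section is the full 8.5×14.5 rectangle (perimeter 46.00 mm); the sphere at (-1.5, 1): section is a regular 6-gon, circumradius = √(r²−h²) = √(7.5²−2.6²) = 7.035 (perimeter = 2·6·7.035·sin(180°/6) = 42.21 mm); the sphere at (-3, 11.5) is absent (|z−center|=9.400 > r=3); Combining (union): the 2 present regions are separate (no shared area or edge), so areas and boundary lengths simply add and each stays a separate island — boundary = 88.21 mm; the cube at (4, 15.5) (footprint 5.5×8.5) is included at this height (perimeter 28.00 mm); Combining (union): the regions partially overlap (shared area 8.50 mm²), so the edge portions inside another operand are dropped and the merged outline is re-measured after clipping — boundary = 97.21 mm. Overall, the cross-section has 2 separate islands. Total boundary length (outer) = 97.21 mm.

97.21 mm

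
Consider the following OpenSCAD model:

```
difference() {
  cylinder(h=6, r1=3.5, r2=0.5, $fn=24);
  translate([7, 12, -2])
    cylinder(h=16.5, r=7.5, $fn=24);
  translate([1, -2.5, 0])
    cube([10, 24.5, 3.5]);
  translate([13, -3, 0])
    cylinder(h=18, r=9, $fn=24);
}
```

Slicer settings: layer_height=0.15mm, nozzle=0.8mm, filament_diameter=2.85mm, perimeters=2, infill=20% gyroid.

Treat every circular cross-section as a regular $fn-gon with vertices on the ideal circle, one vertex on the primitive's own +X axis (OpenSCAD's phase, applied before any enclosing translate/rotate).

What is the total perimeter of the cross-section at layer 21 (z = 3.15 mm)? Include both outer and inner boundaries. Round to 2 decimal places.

11.41 mm

At z = 3.15 mm: the cone: at t=0.525 of its height the radius interpolates to r₁+(r₂−r₁)t = 1.925, giving a regular 24-gon of that circumradius (perimeter = 2·24·1.925·sin(180°/24) = 12.06 mm); the r=7.5 cylinder at (7, 12) contributes a regular 24-gon of circumradius 7.5 (perimeter = 2·24·7.500·sin(180°/24) = 46.99 mm); the cube at (1, -2.5) (footprint 10×24.5) is included at this height (perimeter 69.00 mm); the r=9 cylinder at (13, -3) contributes a regular 24-gon of circumradius 9 (perimeter = 2·24·9.000·sin(180°/24) = 56.39 mm); After the difference (first − rest): starting from the cone, the r=7.5 cylinder at (7, 12) misses the remaining region (no effect); the 10×24.5 cube at (1, -2.5) partially overlaps it — only the 2.11 mm² overlap (of its 245.00 mm²) is removed, clipping the outline; the r=9 cylinder at (13, -3) misses the remaining region (no effect) — boundary = 11.41 mm. Overall, the cross-section is a single solid region. Total boundary length (outer) = 11.41 mm.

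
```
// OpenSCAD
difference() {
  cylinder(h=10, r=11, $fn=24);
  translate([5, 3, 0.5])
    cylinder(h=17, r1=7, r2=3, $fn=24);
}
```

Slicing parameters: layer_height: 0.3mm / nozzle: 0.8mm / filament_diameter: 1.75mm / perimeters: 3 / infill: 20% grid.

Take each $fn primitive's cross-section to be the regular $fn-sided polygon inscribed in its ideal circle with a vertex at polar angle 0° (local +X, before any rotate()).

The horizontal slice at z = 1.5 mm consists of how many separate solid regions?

At z = 1.5 mm: the cylinder: section is a regular 24-gon, circumradius r=11; the cone at (5, 3) contributes a regular 24-gon of circumradius 6.765 (interpolated between r1=7 and r2=3 at t=0.059); Subtracting the remaining from the first: starting from the r=11 cylinder, the cone at (5, 3) partially overlaps it — only the 128.36 mm² overlap (of its 142.13 mm²) is removed, clipping the outline — 1 connected region. The result has 1 disconnected region.

1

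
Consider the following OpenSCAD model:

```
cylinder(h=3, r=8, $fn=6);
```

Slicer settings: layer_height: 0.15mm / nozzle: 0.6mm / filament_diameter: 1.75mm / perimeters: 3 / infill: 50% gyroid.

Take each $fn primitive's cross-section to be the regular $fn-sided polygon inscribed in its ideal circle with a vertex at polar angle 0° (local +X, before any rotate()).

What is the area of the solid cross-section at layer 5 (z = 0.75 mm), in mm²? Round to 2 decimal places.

At z = 0.75 mm: the r=8 cylinder gives a regular 6-gon of circumradius 8 (constant along its height) (area = (6/2)·8.000²·sin(360°/6) = 166.28 mm²). Overall, the cross-section is a single solid region. Net area = 166.28 mm².

166.28 mm²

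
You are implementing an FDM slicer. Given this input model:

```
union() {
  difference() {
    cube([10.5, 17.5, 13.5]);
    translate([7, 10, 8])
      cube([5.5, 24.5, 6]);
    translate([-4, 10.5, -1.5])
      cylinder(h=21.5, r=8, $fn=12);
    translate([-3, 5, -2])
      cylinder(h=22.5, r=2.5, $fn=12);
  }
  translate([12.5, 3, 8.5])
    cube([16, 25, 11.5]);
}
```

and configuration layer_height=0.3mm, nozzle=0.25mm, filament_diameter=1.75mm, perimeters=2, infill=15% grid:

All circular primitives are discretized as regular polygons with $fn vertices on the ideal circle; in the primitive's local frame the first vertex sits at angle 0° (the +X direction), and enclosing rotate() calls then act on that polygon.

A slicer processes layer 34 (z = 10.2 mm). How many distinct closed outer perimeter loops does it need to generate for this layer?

At z = 10.2 mm: the cube is present — its section is the full 10.5×17.5 rectangle; the 5.5×24.5 cube at (7, 10) contributes its full rectangle; the cylinder at (-4, 10.5): section is a regular 12-gon, circumradius r=8; the cylinder at (-3, 5): section is a regular 12-gon, circumradius r=2.5; Taking the first minus the rest: starting from the 10.5×17.5 cube, the 5.5×24.5 cube at (7, 10) partially overlaps it — only the 26.25 mm² overlap (of its 134.75 mm²) is removed, clipping the outline; the r=8 cylinder at (-4, 10.5) partially overlaps it — only the 36.29 mm² overlap (of its 192.00 mm²) is removed, clipping the outline; the r=2.5 cylinder at (-3, 5) misses the remaining region (no effect) — 1 connected region; the cube at (12.5, 3) (footprint 16×25) is included at this height; Taking the union: the 2 present regions are separate (no shared area or edge), so areas and boundary lengths simply add and each stays a separate island — 2 connected regions. The result has 2 disconnected regions.

2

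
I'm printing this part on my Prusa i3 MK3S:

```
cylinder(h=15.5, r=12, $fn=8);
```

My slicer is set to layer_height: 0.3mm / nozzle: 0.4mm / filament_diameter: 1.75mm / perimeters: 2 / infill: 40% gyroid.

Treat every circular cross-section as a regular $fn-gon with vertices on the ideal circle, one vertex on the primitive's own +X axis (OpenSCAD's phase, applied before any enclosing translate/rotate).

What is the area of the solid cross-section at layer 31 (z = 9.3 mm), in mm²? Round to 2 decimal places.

At z = 9.3 mm: the cylinder: section is a regular 8-gon, circumradius r=12 (area = (8/2)·12.000²·sin(360°/8) = 407.29 mm²). Overall, the cross-section is a single solid region. Net area = 407.29 mm².

407.29 mm²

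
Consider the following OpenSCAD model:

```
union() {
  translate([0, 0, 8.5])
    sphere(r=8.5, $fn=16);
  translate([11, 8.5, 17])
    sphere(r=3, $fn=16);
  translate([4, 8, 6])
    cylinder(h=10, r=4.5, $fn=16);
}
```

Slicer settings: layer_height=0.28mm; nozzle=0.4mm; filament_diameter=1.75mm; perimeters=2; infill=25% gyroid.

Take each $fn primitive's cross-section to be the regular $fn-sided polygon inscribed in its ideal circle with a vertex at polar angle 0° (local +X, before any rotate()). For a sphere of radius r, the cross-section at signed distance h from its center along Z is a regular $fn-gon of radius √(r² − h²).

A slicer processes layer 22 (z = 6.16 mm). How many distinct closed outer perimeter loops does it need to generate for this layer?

1

At z = 6.16 mm: the r=8.5 sphere contributes a regular 16-gon of circumradius √(8.5²−2.34²) = 8.172; the sphere at (11, 8.5) is not intersected at this z (|z−center|=10.840 > r=3); the cylinder at (4, 8): section is a regular 16-gon, circumradius r=4.5; Taking the union: the regions partially overlap (shared area 20.10 mm²), so overlapping operands fuse into one piece — 1 connected region. The result has 1 disconnected region.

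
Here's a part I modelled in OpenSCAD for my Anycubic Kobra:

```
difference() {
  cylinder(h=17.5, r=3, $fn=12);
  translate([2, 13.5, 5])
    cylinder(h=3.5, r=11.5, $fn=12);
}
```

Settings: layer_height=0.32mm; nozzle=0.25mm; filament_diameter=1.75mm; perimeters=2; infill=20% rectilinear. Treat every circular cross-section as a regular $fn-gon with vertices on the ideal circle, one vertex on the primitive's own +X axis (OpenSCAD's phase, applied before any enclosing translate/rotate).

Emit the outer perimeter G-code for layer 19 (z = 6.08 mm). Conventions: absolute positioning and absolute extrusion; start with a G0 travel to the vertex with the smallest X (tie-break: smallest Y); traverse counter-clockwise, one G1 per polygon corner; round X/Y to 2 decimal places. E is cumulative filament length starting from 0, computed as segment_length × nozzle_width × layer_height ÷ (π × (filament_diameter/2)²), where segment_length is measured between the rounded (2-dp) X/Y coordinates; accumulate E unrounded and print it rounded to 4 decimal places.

At z = 6.08 mm: the r=3 cylinder gives a regular 12-gon of circumradius 3 (constant along its height); the r=11.5 cylinder at (2, 13.5) contributes a regular 12-gon of circumradius 11.5; Subtracting the remaining from the first: starting from the r=3 cylinder, the r=11.5 cylinder at (2, 13.5) partially overlaps it — only the 1.04 mm² overlap (of its 396.75 mm²) is removed, clipping the outline — 1 connected region. The outline is a single polygon with 13 vertices. Extrusion per mm of travel: 0.25 × 0.32 / (π × 0.875²) = 0.033260. Accumulating E over each segment gives final E = 0.6128.

G0 X-3.00 Y0.00 Z6.08
G1 X-2.60 Y-1.50 E0.0516
G1 X-1.50 Y-2.60 E0.1034
G1 X0.00 Y-3.00 E0.1550
G1 X1.50 Y-2.60 E0.2066
G1 X2.60 Y-1.50 E0.2584
G1 X3.00 Y0.00 E0.3100
G1 X2.60 Y1.50 E0.3616
G1 X2.08 Y2.02 E0.3861
G1 X2.00 Y2.00 E0.3889
G1 X-0.87 Y2.77 E0.4877
G1 X-1.50 Y2.60 E0.5094
G1 X-2.60 Y1.50 E0.5611
G1 X-3.00 Y0.00 E0.6128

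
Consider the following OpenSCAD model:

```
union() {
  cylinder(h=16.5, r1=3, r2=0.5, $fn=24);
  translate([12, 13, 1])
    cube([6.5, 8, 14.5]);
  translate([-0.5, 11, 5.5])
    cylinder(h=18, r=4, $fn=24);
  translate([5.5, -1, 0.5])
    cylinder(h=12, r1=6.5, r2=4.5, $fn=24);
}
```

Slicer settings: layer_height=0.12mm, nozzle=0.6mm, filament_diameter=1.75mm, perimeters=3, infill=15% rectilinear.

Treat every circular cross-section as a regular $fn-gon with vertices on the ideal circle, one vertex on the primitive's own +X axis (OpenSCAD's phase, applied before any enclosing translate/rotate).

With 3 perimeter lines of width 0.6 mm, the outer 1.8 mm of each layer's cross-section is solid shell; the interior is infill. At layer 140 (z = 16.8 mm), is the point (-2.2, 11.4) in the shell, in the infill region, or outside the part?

infill

At z = 16.8 mm: the cone does not reach this height (z outside [0, 16.5]); the cube at (12, 13) is absent (z outside [1, 15.5]); the r=4 cylinder at (-0.5, 11) gives a regular 24-gon of circumradius 4 (constant along its height); the cone at (5.5, -1) does not reach this height (z outside [0.5, 12.5]); Taking the union: only the r=4 cylinder at (-0.5, 11) is present, so the union is just that shape — 1 connected region. Overall, the cross-section is a single solid region. The nearest boundary edge runs (-4.36, 12.04)→(-4.50, 11.00); distance from the point to it = 2.23 mm. The point is inside the cross-section and 2.23 mm from the nearest boundary — more than the 1.8 mm shell width (3 × 0.6), so it's in the infill interior.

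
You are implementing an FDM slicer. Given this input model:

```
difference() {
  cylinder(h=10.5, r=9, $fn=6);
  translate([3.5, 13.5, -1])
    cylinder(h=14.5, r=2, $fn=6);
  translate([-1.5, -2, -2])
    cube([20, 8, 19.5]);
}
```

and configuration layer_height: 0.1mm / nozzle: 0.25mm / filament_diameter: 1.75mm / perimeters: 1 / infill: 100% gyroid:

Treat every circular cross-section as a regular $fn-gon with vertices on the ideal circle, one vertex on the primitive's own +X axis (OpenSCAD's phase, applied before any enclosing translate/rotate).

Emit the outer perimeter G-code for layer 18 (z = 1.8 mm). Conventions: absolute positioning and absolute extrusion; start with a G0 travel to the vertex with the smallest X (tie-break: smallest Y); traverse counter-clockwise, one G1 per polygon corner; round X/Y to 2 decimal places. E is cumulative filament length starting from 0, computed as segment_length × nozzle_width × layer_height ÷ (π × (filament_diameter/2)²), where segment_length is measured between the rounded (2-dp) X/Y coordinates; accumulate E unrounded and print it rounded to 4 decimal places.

G0 X-9.00 Y0.00 Z1.80
G1 X-4.50 Y-7.79 E0.0935
G1 X4.50 Y-7.79 E0.1871
G1 X7.85 Y-2.00 E0.2566
G1 X-1.50 Y-2.00 E0.3538
G1 X-1.50 Y6.00 E0.4369
G1 X5.54 Y6.00 E0.5101
G1 X4.50 Y7.79 E0.5316
G1 X-4.50 Y7.79 E0.6251
G1 X-9.00 Y0.00 E0.7186

At z = 1.8 mm: the cylinder: section is a regular 6-gon, circumradius r=9; the r=2 cylinder at (3.5, 13.5) contributes a regular 6-gon of circumradius 2; the cube at (-1.5, -2) is present — its section is the full 20×8 rectangle; Subtracting the remaining from the first: starting from the r=9 cylinder, the r=2 cylinder at (3.5, 13.5) misses the remaining region (no effect); the 20×8 cube at (-1.5, -2) partially overlaps it — only the 72.45 mm² overlap (of its 160.00 mm²) is removed, clipping the outline — 1 connected region. The outline is a single polygon with 9 vertices. Extrusion per mm of travel: 0.25 × 0.1 / (π × 0.875²) = 0.010394. Accumulating E over each segment gives final E = 0.7186.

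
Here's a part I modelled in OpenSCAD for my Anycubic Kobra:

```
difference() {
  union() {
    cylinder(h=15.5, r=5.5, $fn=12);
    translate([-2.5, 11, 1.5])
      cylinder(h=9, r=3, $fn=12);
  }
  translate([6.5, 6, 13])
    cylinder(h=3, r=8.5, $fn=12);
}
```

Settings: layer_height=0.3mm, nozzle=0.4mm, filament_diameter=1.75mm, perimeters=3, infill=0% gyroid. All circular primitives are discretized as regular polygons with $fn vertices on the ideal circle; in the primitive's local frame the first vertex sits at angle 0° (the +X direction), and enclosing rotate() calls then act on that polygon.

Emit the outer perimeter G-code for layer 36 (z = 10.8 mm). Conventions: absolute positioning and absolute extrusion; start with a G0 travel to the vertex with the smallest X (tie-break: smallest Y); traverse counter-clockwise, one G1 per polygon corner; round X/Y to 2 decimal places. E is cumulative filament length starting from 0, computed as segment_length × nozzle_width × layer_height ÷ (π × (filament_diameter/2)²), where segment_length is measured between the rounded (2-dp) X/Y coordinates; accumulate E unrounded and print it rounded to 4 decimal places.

At z = 10.8 mm: the cylinder: section is a regular 12-gon, circumradius r=5.5; the cylinder at (-2.5, 11) does not reach this height (z outside [1.5, 10.5]); Taking the union: only the r=5.5 cylinder is present, so the union is just that shape — 1 connected region; the cylinder at (6.5, 6) is not intersected at this z (z outside [13, 16]); After the difference (first − rest): none of the subtracted shapes is present at this height, so the result so far is unchanged — 1 connected region. The outline is a single polygon with 12 vertices. Extrusion per mm of travel: 0.4 × 0.3 / (π × 0.875²) = 0.049890. Accumulating E over each segment gives final E = 1.7039.

G0 X-5.50 Y0.00 Z10.80
G1 X-4.76 Y-2.75 E0.1421
G1 X-2.75 Y-4.76 E0.2839
G1 X0.00 Y-5.50 E0.4260
G1 X2.75 Y-4.76 E0.5681
G1 X4.76 Y-2.75 E0.7099
G1 X5.50 Y0.00 E0.8519
G1 X4.76 Y2.75 E0.9940
G1 X2.75 Y4.76 E1.1358
G1 X0.00 Y5.50 E1.2779
G1 X-2.75 Y4.76 E1.4200
G1 X-4.76 Y2.75 E1.5618
G1 X-5.50 Y0.00 E1.7039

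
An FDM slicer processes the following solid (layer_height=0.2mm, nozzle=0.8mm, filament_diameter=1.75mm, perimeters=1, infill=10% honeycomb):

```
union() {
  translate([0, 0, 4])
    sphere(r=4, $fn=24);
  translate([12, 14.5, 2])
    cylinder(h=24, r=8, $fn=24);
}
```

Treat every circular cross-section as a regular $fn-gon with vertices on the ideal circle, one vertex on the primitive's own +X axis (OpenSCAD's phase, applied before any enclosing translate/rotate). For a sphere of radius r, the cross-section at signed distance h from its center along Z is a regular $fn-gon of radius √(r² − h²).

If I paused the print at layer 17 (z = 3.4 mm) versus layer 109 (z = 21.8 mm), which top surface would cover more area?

Layer 17 (z = 3.4): the r=4 sphere contributes a regular 24-gon of circumradius √(4²−0.6²) = 3.955 (area = (24/2)·3.955²·sin(360°/24) = 48.58 mm²); the r=8 cylinder at (12, 14.5) gives a regular 24-gon of circumradius 8 (constant along its height) (area = (24/2)·8.000²·sin(360°/24) = 198.77 mm²); Merging all regions: the 2 present regions are separate (no shared area or edge), so areas and boundary lengths simply add and each stays a separate island — area = 247.35 mm². So its area = 247.35 mm². Layer 109 (z = 21.8): the sphere is absent (|z−center|=17.800 > r=4); the r=8 cylinder at (12, 14.5) contributes a regular 24-gon of circumradius 8 (area = (24/2)·8.000²·sin(360°/24) = 198.77 mm²); Combining (union): only the r=8 cylinder at (12, 14.5) is present, so the union is just that shape — area = 198.77 mm². So its area = 198.77 mm². Layer 17 is larger (247.35 vs 198.77 mm²).

layer 17 (z = 3.4 mm)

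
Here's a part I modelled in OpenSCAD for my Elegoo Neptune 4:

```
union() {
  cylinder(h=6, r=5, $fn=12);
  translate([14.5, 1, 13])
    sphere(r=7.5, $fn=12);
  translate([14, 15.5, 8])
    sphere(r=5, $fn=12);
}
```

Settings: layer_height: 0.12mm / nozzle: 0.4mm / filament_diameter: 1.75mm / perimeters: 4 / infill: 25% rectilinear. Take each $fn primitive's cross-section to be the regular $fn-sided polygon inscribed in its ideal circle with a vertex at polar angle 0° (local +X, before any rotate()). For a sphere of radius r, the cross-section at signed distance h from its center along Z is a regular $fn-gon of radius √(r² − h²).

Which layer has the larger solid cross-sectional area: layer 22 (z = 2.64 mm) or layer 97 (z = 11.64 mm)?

layer 97 (z = 11.64 mm)

Layer 22 (z = 2.64): the r=5 cylinder contributes a regular 12-gon of circumradius 5 (area = (12/2)·5.000²·sin(360°/12) = 75.00 mm²); the sphere at (14.5, 1) is absent (|z−center|=10.360 > r=7.5); the sphere at (14, 15.5) is absent (|z−center|=5.360 > r=5); Combining (union): only the r=5 cylinder is present, so the union is just that shape — area = 75.00 mm². So its area = 75.00 mm². Layer 97 (z = 11.64): the cylinder does not reach this height (z outside [0, 6]); the r=7.5 sphere at (14.5, 1) contributes a regular 12-gon of circumradius √(7.5²−1.36²) = 7.376 (area = (12/2)·7.376²·sin(360°/12) = 163.20 mm²); the sphere at (14, 15.5): section is a regular 12-gon, circumradius = √(r²−h²) = √(5²−3.64²) = 3.428 (area = (12/2)·3.428²·sin(360°/12) = 35.25 mm²); Combining (union): the 2 present regions are separate (no shared area or edge), so areas and boundary lengths simply add and each stays a separate island — area = 198.45 mm². So its area = 198.45 mm². Layer 97 is larger (198.45 vs 75.00 mm²).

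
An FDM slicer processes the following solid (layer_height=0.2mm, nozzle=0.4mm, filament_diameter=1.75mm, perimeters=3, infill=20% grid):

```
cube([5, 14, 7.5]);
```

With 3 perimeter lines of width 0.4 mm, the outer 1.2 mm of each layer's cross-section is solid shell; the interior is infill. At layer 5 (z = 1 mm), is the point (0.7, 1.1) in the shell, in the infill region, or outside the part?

At z = 1 mm: the cube is present — its section is the full 5×14 rectangle. Overall, the cross-section is a single solid region. The nearest boundary edge runs (0.00, 14.00)→(0.00, 0.00); distance from the point to it = 0.70 mm. The point is inside the cross-section, 0.70 mm from the nearest boundary — within the 1.2 mm shell band (3 × 0.4).

shell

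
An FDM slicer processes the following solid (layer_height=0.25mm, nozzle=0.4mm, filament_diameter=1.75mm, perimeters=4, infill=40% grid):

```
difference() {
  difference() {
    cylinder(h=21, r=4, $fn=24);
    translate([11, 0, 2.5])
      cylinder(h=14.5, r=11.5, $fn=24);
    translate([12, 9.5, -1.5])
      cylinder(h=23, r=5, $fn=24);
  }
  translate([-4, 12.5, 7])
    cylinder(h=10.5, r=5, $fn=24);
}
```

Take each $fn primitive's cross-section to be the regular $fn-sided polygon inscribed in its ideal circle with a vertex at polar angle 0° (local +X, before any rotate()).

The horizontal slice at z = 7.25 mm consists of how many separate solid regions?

At z = 7.25 mm: the r=4 cylinder gives a regular 24-gon of circumradius 4 (constant along its height); the r=11.5 cylinder at (11, 0) contributes a regular 24-gon of circumradius 11.5; the r=5 cylinder at (12, 9.5) contributes a regular 24-gon of circumradius 5; Subtracting the remaining from the first: starting from the r=4 cylinder, the r=11.5 cylinder at (11, 0) partially overlaps it — only the 26.46 mm² overlap (of its 410.75 mm²) is removed, clipping the outline; the r=5 cylinder at (12, 9.5) misses the remaining region (no effect) — 1 connected region; the cylinder at (-4, 12.5): section is a regular 24-gon, circumradius r=5; Subtracting the remaining from the first: starting from that combined region, the r=5 cylinder at (-4, 12.5) misses the remaining region (no effect) — 1 connected region. The result has 1 disconnected region.

1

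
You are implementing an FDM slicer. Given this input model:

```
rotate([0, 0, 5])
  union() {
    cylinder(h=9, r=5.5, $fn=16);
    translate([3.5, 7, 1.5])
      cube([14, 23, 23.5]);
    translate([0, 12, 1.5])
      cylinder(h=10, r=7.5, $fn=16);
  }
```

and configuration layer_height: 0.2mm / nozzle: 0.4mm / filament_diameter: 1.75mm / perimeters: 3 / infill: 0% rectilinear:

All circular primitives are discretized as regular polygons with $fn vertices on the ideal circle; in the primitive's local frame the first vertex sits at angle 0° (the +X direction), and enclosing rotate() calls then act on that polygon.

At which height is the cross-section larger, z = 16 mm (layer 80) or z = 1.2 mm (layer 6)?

Layer 80 (z = 16): the cylinder does not reach this height (z outside [0, 9]); the cube at (3.5, 7) (footprint 14×23) is included at this height (area 322.00 mm²); the cylinder at (0, 12) does not reach this height (z outside [1.5, 11.5]); Merging all regions: only the 14×23 cube at (3.5, 7) is present, so the union is just that shape — area = 322.00 mm²; (rotated 5° about Z; rotation is an isometry so areas/perimeters/island counts are preserved). So its area = 322.00 mm². Layer 6 (z = 1.2): the cylinder: section is a regular 16-gon, circumradius r=5.5 (area = (16/2)·5.500²·sin(360°/16) = 92.61 mm²); the cube at (3.5, 7) does not reach this height (z outside [1.5, 25]); the cylinder at (0, 12) does not reach this height (z outside [1.5, 11.5]); Combining (union): only the r=5.5 cylinder is present, so the union is just that shape — area = 92.61 mm²; (rotated 5° about Z; rotation is an isometry so areas/perimeters/island counts are preserved). So its area = 92.61 mm². Layer 80 is larger (322.00 vs 92.61 mm²).

layer 80 (z = 16 mm)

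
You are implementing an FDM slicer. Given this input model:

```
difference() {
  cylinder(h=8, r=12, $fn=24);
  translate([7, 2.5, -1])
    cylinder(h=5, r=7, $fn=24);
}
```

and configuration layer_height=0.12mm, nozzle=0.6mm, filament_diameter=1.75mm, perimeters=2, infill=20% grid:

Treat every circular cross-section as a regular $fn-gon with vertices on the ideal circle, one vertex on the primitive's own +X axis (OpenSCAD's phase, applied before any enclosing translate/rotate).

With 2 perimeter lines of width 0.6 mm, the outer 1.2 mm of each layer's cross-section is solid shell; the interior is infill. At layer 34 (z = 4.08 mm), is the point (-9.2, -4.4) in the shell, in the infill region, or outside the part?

At z = 4.08 mm: the cylinder: section is a regular 24-gon, circumradius r=12; the cylinder at (7, 2.5) is absent (z outside [-1, 4]); Taking the first minus the rest: none of the subtracted shapes is present at this height, so the r=12 cylinder is unchanged — 1 connected region. Overall, the cross-section is a single solid region. The nearest boundary edge runs (-11.59, -3.11)→(-10.39, -6.00); distance from the point to it = 1.71 mm. The point is inside the cross-section and 1.71 mm from the nearest boundary — more than the 1.2 mm shell width (2 × 0.6), so it's in the infill interior.

infill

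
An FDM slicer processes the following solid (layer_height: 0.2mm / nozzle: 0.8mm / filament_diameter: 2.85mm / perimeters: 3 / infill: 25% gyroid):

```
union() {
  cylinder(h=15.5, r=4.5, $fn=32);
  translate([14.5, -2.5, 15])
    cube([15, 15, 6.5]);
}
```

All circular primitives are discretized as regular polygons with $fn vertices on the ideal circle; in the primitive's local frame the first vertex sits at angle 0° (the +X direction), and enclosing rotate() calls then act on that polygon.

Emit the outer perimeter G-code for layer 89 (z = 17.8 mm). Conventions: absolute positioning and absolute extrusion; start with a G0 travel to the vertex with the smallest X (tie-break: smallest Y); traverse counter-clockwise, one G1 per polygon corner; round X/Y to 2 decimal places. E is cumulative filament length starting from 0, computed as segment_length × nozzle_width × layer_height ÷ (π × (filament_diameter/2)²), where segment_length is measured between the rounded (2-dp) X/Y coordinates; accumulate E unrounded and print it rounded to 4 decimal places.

G0 X14.50 Y-2.50 Z17.80
G1 X29.50 Y-2.50 E0.3762
G1 X29.50 Y12.50 E0.7524
G1 X14.50 Y12.50 E1.1286
G1 X14.50 Y-2.50 E1.5048

At z = 17.8 mm: the cylinder is not intersected at this z (z outside [0, 15.5]); the cube at (14.5, -2.5) (footprint 15×15) is included at this height; Combining (union): only the 15×15 cube at (14.5, -2.5) is present, so the union is just that shape — 1 connected region. The outline is a single polygon with 4 vertices. Extrusion per mm of travel: 0.8 × 0.2 / (π × 1.425²) = 0.025081. Accumulating E over each segment gives final E = 1.5048.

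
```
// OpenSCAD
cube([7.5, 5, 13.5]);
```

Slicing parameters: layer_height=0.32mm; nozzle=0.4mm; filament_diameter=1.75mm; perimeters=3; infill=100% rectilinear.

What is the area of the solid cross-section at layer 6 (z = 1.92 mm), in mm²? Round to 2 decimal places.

At z = 1.92 mm: the cube (footprint 7.5×5) is included at this height (area 37.50 mm²). Overall, the cross-section is a single solid region. Net area = 37.50 mm².

37.50 mm²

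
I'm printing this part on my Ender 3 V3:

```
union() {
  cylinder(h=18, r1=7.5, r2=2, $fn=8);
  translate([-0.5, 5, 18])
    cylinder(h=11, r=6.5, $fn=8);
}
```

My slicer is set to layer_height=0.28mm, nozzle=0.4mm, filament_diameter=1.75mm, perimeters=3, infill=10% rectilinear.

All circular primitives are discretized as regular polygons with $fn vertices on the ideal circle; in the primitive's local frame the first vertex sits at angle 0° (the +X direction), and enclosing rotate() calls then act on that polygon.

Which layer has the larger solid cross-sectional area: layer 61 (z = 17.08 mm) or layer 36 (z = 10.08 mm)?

Layer 61 (z = 17.08): the cone: at t=0.949 of its height the radius interpolates to r₁+(r₂−r₁)t = 2.281, giving a regular 8-gon of that circumradius (area = (8/2)·2.281²·sin(360°/8) = 14.72 mm²); the cylinder at (-0.5, 5) is not intersected at this z (z outside [18, 29]); Combining (union): only the cone is present, so the union is just that shape — area = 14.72 mm². So its area = 14.72 mm². Layer 36 (z = 10.08): the cone contributes a regular 8-gon of circumradius 4.420 (interpolated between r1=7.5 and r2=2 at t=0.560) (area = (8/2)·4.420²·sin(360°/8) = 55.26 mm²); the cylinder at (-0.5, 5) is absent (z outside [18, 29]); Taking the union: only the cone is present, so the union is just that shape — area = 55.26 mm². So its area = 55.26 mm². Layer 36 is larger (55.26 vs 14.72 mm²).

layer 36 (z = 10.08 mm)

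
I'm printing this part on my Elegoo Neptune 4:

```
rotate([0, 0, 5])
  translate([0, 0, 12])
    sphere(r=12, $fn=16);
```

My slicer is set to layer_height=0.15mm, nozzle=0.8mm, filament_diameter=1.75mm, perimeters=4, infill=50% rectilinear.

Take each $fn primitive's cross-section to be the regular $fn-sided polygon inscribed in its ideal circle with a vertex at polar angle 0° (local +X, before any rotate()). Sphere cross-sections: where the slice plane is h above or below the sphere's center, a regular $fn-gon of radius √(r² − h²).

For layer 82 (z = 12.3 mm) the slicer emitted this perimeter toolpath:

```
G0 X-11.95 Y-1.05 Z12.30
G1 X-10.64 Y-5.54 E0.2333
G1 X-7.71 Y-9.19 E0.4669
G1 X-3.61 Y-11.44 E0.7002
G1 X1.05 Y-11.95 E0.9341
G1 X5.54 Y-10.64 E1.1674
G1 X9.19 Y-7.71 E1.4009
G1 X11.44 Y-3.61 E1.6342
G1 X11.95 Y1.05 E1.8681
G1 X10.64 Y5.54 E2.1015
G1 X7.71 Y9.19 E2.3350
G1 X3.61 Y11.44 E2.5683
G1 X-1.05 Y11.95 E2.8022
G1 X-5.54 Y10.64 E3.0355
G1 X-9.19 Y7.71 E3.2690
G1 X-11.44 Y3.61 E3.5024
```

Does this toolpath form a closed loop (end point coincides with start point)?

Start point (G0): (-11.95, -1.05). End point (last G1): the path does not return to the start — open.

no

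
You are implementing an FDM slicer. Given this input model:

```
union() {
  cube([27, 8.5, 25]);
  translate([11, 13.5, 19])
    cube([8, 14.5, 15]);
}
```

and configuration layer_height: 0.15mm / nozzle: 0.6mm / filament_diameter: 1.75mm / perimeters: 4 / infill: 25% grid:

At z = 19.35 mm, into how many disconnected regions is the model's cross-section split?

2

At z = 19.35 mm: the 27×8.5 cube contributes its full rectangle; the cube at (11, 13.5) (footprint 8×14.5) is included at this height; Merging all regions: the 2 present regions are separate (no shared area or edge), so areas and boundary lengths simply add and each stays a separate island — 2 connected regions. The result has 2 disconnected regions.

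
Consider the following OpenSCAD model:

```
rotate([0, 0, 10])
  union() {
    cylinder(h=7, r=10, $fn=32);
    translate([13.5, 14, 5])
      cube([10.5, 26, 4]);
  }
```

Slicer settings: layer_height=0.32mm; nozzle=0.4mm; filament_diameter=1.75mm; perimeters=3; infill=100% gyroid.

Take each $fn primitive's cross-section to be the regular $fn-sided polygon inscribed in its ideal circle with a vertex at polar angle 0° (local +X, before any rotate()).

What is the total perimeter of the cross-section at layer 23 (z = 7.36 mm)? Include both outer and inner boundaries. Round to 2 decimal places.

73.00 mm

At z = 7.36 mm: the cylinder is absent (z outside [0, 7]); the cube at (13.5, 14) is present — its section is the full 10.5×26 rectangle (perimeter 73.00 mm); Merging all regions: only the 10.5×26 cube at (13.5, 14) is present, so the union is just that shape — boundary = 73.00 mm; (rotated 10° about Z; rotation is an isometry so areas/perimeters/island counts are preserved). Overall, the cross-section is a single solid region. Total boundary length (outer) = 73.00 mm.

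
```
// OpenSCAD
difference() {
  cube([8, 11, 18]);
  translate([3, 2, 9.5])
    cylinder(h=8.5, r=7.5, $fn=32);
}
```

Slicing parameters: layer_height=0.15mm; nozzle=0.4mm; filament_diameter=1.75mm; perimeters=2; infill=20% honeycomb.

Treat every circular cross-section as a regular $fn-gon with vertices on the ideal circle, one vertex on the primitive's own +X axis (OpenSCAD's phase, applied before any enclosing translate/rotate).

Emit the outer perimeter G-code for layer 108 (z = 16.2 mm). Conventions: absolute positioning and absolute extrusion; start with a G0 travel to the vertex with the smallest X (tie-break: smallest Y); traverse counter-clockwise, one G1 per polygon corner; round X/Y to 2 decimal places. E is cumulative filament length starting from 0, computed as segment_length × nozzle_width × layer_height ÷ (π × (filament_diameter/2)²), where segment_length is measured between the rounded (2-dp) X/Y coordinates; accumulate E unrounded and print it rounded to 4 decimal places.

G0 X0.00 Y8.86 Z16.20
G1 X0.13 Y8.93 E0.0037
G1 X1.54 Y9.36 E0.0405
G1 X3.00 Y9.50 E0.0770
G1 X4.46 Y9.36 E0.1136
G1 X5.87 Y8.93 E0.1504
G1 X7.17 Y8.24 E0.1871
G1 X8.00 Y7.55 E0.2140
G1 X8.00 Y11.00 E0.3001
G1 X0.00 Y11.00 E0.4997
G1 X0.00 Y8.86 E0.5530

At z = 16.2 mm: the cube is present — its section is the full 8×11 rectangle; the r=7.5 cylinder at (3, 2) gives a regular 32-gon of circumradius 7.5 (constant along its height); After the difference (first − rest): starting from the 8×11 cube, the r=7.5 cylinder at (3, 2) partially overlaps it — only the 72.18 mm² overlap (of its 175.58 mm²) is removed, clipping the outline — 1 connected region. The outline is a single polygon with 10 vertices. Extrusion per mm of travel: 0.4 × 0.15 / (π × 0.875²) = 0.024945. Accumulating E over each segment gives final E = 0.5530.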